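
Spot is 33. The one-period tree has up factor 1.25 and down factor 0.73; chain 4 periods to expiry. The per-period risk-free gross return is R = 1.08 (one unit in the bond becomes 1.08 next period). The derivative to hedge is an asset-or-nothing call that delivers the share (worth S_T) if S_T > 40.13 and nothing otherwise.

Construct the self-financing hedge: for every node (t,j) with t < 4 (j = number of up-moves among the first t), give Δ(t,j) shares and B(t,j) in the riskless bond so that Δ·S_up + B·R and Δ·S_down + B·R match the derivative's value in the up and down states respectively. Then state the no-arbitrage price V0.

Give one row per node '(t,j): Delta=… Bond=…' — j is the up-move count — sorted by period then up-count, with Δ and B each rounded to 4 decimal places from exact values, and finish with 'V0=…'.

(0,0): Delta=1.4399 Bond=-21.5719
(1,0): Delta=1.4588 Bond=-23.7544
(1,1): Delta=1.4345 Bond=-23.0757
(2,0): Delta=0.0000 Bond=0.0000
(2,1): Delta=1.8727 Bond=-38.1157
(2,2): Delta=1.3102 Bond=-18.5133
(3,0): Delta=0.0000 Bond=0.0000
(3,1): Delta=0.0000 Bond=0.0000
(3,2): Delta=2.4038 Bond=-61.1593
(3,3): Delta=1.0000 Bond=0.0000
V0=25.9442

The replicating-portfolio and risk-neutral prices coincide; use p* = (1.08−0.73)/(1.25−0.73) = 0.6731 for the latter.
Terminal payoffs: V(4,0)=0.0000, V(4,1)=0.0000, V(4,2)=0.0000, V(4,3)=47.0508, V(4,4)=80.5664
(3,0): S=12.8376. Δ = (V_up−V_dn)/(S_up−S_dn) = (0.0000−0.0000)/(16.0470−9.3714) = 0.0000. V = [p*·0.0000 + (1−p*)·0.0000]/1.08 = 0.0000. B = V − Δ·S = 0.0000.
(3,1): S=21.9821. Δ = (V_up−V_dn)/(S_up−S_dn) = (0.0000−0.0000)/(27.4777−16.0470) = 0.0000. V = [p*·0.0000 + (1−p*)·0.0000]/1.08 = 0.0000. B = V − Δ·S = 0.0000.
(3,2): S=37.6406. Δ = (V_up−V_dn)/(S_up−S_dn) = (47.0508−0.0000)/(47.0508−27.4777) = 2.4038. V = [p*·47.0508 + (1−p*)·0.0000]/1.08 = 29.3230. B = V − Δ·S = -61.1593.
(3,3): S=64.4531. Δ = (V_up−V_dn)/(S_up−S_dn) = (80.5664−47.0508)/(80.5664−47.0508) = 1.0000. V = [p*·80.5664 + (1−p*)·47.0508]/1.08 = 64.4531. B = V − Δ·S = 0.0000.
(2,0): S=17.5857. Δ = (V_up−V_dn)/(S_up−S_dn) = (0.0000−0.0000)/(21.9821−12.8376) = 0.0000. V = [p*·0.0000 + (1−p*)·0.0000]/1.08 = 0.0000. B = V − Δ·S = 0.0000.
(2,1): S=30.1125. Δ = (V_up−V_dn)/(S_up−S_dn) = (29.3230−0.0000)/(37.6406−21.9821) = 1.8727. V = [p*·29.3230 + (1−p*)·0.0000]/1.08 = 18.2746. B = V − Δ·S = -38.1157.
(2,2): S=51.5625. Δ = (V_up−V_dn)/(S_up−S_dn) = (64.4531−29.3230)/(64.4531−37.6406) = 1.3102. V = [p*·64.4531 + (1−p*)·29.3230]/1.08 = 49.0447. B = V − Δ·S = -18.5133.
(1,0): S=24.0900. Δ = (V_up−V_dn)/(S_up−S_dn) = (18.2746−0.0000)/(30.1125−17.5857) = 1.4588. V = [p*·18.2746 + (1−p*)·0.0000]/1.08 = 11.3891. B = V − Δ·S = -23.7544.
(1,1): S=41.2500. Δ = (V_up−V_dn)/(S_up−S_dn) = (49.0447−18.2746)/(51.5625−30.1125) = 1.4345. V = [p*·49.0447 + (1−p*)·18.2746]/1.08 = 36.0975. B = V − Δ·S = -23.0757.
(0,0): S=33.0000. Δ = (V_up−V_dn)/(S_up−S_dn) = (36.0975−11.3891)/(41.2500−24.0900) = 1.4399. V = [p*·36.0975 + (1−p*)·11.3891]/1.08 = 25.9442. B = V − Δ·S = -21.5719.
Each (Δ,B) replicates both successor values, so the strategy is self-financing and V0 is arbitrage-free.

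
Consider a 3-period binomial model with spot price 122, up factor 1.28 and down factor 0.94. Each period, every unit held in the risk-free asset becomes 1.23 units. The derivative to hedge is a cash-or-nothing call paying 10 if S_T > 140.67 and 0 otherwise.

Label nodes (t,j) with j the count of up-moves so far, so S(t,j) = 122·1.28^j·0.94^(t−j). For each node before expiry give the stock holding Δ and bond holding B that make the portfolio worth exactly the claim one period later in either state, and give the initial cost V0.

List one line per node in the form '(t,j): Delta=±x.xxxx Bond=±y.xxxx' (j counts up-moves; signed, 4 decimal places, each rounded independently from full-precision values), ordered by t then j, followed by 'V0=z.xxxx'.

(0,0): Delta=0.0400 Bond=0.1824
(1,0): Delta=0.1778 Bond=-15.5868
(1,1): Delta=0.0225 Bond=2.9504
(2,0): Delta=0.0000 Bond=0.0000
(2,1): Delta=0.2004 Bond=-22.4773
(2,2): Delta=0.0000 Bond=8.1301
V0=5.0594

Since d<R<u, set p* = (R−d)/(u−d) = 0.8529; price each node as the discounted p*-expectation of its children.
At expiry t=3: V(3,0)=0.0000, V(3,1)=0.0000, V(3,2)=10.0000, V(3,3)=10.0000
Node (2,0) S=107.7992: V=(p*·0.0000+(1−p*)·0.0000)/1.23=0.0000; Δ=(0.0000−0.0000)/(137.9830−101.3312)=0.0000; B=V−Δ·S=0.0000
Node (2,1) S=146.7904: V=(p*·10.0000+(1−p*)·0.0000)/1.23=6.9345; Δ=(10.0000−0.0000)/(187.8917−137.9830)=0.2004; B=V−Δ·S=-22.4773
Node (2,2) S=199.8848: V=(p*·10.0000+(1−p*)·10.0000)/1.23=8.1301; Δ=(10.0000−10.0000)/(255.8525−187.8917)=0.0000; B=V−Δ·S=8.1301
Node (1,0) S=114.6800: V=(p*·6.9345+(1−p*)·0.0000)/1.23=4.8087; Δ=(6.9345−0.0000)/(146.7904−107.7992)=0.1778; B=V−Δ·S=-15.5868
Node (1,1) S=156.1600: V=(p*·8.1301+(1−p*)·6.9345)/1.23=6.4669; Δ=(8.1301−6.9345)/(199.8848−146.7904)=0.0225; B=V−Δ·S=2.9504
Node (0,0) S=122.0000: V=(p*·6.4669+(1−p*)·4.8087)/1.23=5.0594; Δ=(6.4669−4.8087)/(156.1600−114.6800)=0.0400; B=V−Δ·S=0.1824
Check: Δ(0,0)·S0 + B(0,0) = 5.0594 = V0.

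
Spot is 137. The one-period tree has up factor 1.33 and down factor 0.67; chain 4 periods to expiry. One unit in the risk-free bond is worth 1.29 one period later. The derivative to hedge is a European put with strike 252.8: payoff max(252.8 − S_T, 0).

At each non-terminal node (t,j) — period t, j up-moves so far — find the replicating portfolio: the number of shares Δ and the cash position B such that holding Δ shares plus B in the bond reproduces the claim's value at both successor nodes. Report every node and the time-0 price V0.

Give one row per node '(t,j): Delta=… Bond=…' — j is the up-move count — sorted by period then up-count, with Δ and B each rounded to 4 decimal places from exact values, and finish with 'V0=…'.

(0,0): Delta=-0.2489 Bond=37.8427
(1,0): Delta=-1.0000 Bond=117.7627
(1,1): Delta=-0.2245 Bond=44.3690
(2,0): Delta=-1.0000 Bond=151.9139
(2,1): Delta=-1.0000 Bond=151.9139
(2,2): Delta=-0.1993 Bond=51.1278
(3,0): Delta=-1.0000 Bond=195.9690
(3,1): Delta=-1.0000 Bond=195.9690
(3,2): Delta=-1.0000 Bond=195.9690
(3,3): Delta=-0.1732 Bond=57.5669
V0=3.7466

Under the risk-neutral measure, an up-move has probability p* = (R−d)/(u−d) = 0.9394 and values discount at R = 1.29.
Terminal values V(4,·): V(4,0)=225.1930, V(4,1)=197.9980, V(4,2)=144.0139, V(4,3)=36.8514, V(4,4)=0.0000
  t=3,j=0: stock 41.2045 → up 54.8020 (V=197.9980), down 27.6070 (V=225.1930). Price 154.7645; hedge Δ=-1.0000, bond B=195.9690.
  t=3,j=1: stock 81.7941 → up 108.7861 (V=144.0139), down 54.8020 (V=197.9980). Price 114.1749; hedge Δ=-1.0000, bond B=195.9690.
  t=3,j=2: stock 162.3673 → up 215.9486 (V=36.8514), down 108.7861 (V=144.0139). Price 33.6017; hedge Δ=-1.0000, bond B=195.9690.
  t=3,j=3: stock 322.3113 → up 428.6740 (V=0.0000), down 215.9486 (V=36.8514). Price 1.7313; hedge Δ=-0.1732, bond B=57.5669.
  t=2,j=0: stock 61.4993 → up 81.7941 (V=114.1749), down 41.2045 (V=154.7645). Price 90.4146; hedge Δ=-1.0000, bond B=151.9139.
  t=2,j=1: stock 122.0807 → up 162.3673 (V=33.6017), down 81.7941 (V=114.1749). Price 29.8332; hedge Δ=-1.0000, bond B=151.9139.
  t=2,j=2: stock 242.3393 → up 322.3113 (V=1.7313), down 162.3673 (V=33.6017). Price 2.8394; hedge Δ=-0.1993, bond B=51.1278.
  t=1,j=0: stock 91.7900 → up 122.0807 (V=29.8332), down 61.4993 (V=90.4146). Price 25.9727; hedge Δ=-1.0000, bond B=117.7627.
  t=1,j=1: stock 182.2100 → up 242.3393 (V=2.8394), down 122.0807 (V=29.8332). Price 3.4693; hedge Δ=-0.2245, bond B=44.3690.
  t=0,j=0: stock 137.0000 → up 182.2100 (V=3.4693), down 91.7900 (V=25.9727). Price 3.7466; hedge Δ=-0.2489, bond B=37.8427.
Each (Δ,B) replicates both successor values, so the strategy is self-financing and V0 is arbitrage-free.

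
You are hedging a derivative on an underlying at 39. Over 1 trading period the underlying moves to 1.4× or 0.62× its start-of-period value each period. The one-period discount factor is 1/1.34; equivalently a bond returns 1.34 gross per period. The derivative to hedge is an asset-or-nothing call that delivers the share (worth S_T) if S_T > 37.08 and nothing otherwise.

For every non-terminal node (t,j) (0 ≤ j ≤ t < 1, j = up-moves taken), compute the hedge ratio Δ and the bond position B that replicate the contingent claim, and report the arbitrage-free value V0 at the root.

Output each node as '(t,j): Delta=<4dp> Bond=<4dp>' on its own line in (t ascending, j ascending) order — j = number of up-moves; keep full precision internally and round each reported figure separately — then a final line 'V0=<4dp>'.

(0,0): Delta=1.7949 Bond=-32.3881
V0=37.6119

Since d<R<u, set p* = (R−d)/(u−d) = 0.9231; price each node as the discounted p*-expectation of its children.
Payoff layer (t=1): V(1,0)=0.0000, V(1,1)=54.6000
(0,0): S=39.0000. Δ = (V_up−V_dn)/(S_up−S_dn) = (54.6000−0.0000)/(54.6000−24.1800) = 1.7949. V = [p*·54.6000 + (1−p*)·0.0000]/1.34 = 37.6119. B = V − Δ·S = -32.3881.
Root portfolio cost Δ·39+B reproduces V0=37.6119.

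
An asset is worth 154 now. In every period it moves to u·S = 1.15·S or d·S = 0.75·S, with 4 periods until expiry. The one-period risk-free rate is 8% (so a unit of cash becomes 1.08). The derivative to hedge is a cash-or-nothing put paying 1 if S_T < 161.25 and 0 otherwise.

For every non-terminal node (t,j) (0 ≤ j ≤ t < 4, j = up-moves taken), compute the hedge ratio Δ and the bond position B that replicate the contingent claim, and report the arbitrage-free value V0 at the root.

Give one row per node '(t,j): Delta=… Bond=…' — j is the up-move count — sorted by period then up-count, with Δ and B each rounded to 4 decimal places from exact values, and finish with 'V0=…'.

(0,0): Delta=-0.0046 Bond=0.8148
(1,0): Delta=-0.0126 Bond=1.8069
(1,1): Delta=-0.0035 Bond=0.6833
(2,0): Delta=0.0000 Bond=0.8573
(2,1): Delta=-0.0144 Bond=2.1835
(2,2): Delta=-0.0020 Bond=0.4313
(3,0): Delta=0.0000 Bond=0.9259
(3,1): Delta=0.0000 Bond=0.9259
(3,2): Delta=-0.0164 Bond=2.6620
(3,3): Delta=0.0000 Bond=0.0000
V0=0.1056

Under the risk-neutral measure, an up-move has probability p* = (R−d)/(u−d) = 0.8250 and values discount at R = 1.08.
At expiry t=4: V(4,0)=1.0000, V(4,1)=1.0000, V(4,2)=1.0000, V(4,3)=0.0000, V(4,4)=0.0000
(3,0): S=64.9688. Δ = (V_up−V_dn)/(S_up−S_dn) = (1.0000−1.0000)/(74.7141−48.7266) = 0.0000. V = [p*·1.0000 + (1−p*)·1.0000]/1.08 = 0.9259. B = V − Δ·S = 0.9259.
(3,1): S=99.6187. Δ = (V_up−V_dn)/(S_up−S_dn) = (1.0000−1.0000)/(114.5616−74.7141) = 0.0000. V = [p*·1.0000 + (1−p*)·1.0000]/1.08 = 0.9259. B = V − Δ·S = 0.9259.
(3,2): S=152.7487. Δ = (V_up−V_dn)/(S_up−S_dn) = (0.0000−1.0000)/(175.6611−114.5616) = -0.0164. V = [p*·0.0000 + (1−p*)·1.0000]/1.08 = 0.1620. B = V − Δ·S = 2.6620.
(3,3): S=234.2147. Δ = (V_up−V_dn)/(S_up−S_dn) = (0.0000−0.0000)/(269.3470−175.6611) = 0.0000. V = [p*·0.0000 + (1−p*)·0.0000]/1.08 = 0.0000. B = V − Δ·S = 0.0000.
(2,0): S=86.6250. Δ = (V_up−V_dn)/(S_up−S_dn) = (0.9259−0.9259)/(99.6187−64.9688) = 0.0000. V = [p*·0.9259 + (1−p*)·0.9259]/1.08 = 0.8573. B = V − Δ·S = 0.8573.
(2,1): S=132.8250. Δ = (V_up−V_dn)/(S_up−S_dn) = (0.1620−0.9259)/(152.7487−99.6187) = -0.0144. V = [p*·0.1620 + (1−p*)·0.9259]/1.08 = 0.2738. B = V − Δ·S = 2.1835.
(2,2): S=203.6650. Δ = (V_up−V_dn)/(S_up−S_dn) = (0.0000−0.1620)/(234.2147−152.7487) = -0.0020. V = [p*·0.0000 + (1−p*)·0.1620]/1.08 = 0.0263. B = V − Δ·S = 0.4313.
(1,0): S=115.5000. Δ = (V_up−V_dn)/(S_up−S_dn) = (0.2738−0.8573)/(132.8250−86.6250) = -0.0126. V = [p*·0.2738 + (1−p*)·0.8573]/1.08 = 0.3481. B = V − Δ·S = 1.8069.
(1,1): S=177.1000. Δ = (V_up−V_dn)/(S_up−S_dn) = (0.0263−0.2738)/(203.6650−132.8250) = -0.0035. V = [p*·0.0263 + (1−p*)·0.2738]/1.08 = 0.0644. B = V − Δ·S = 0.6833.
(0,0): S=154.0000. Δ = (V_up−V_dn)/(S_up−S_dn) = (0.0644−0.3481)/(177.1000−115.5000) = -0.0046. V = [p*·0.0644 + (1−p*)·0.3481]/1.08 = 0.1056. B = V − Δ·S = 0.8148.
The time-0 hedge costs 0.1056, which is the no-arbitrage price.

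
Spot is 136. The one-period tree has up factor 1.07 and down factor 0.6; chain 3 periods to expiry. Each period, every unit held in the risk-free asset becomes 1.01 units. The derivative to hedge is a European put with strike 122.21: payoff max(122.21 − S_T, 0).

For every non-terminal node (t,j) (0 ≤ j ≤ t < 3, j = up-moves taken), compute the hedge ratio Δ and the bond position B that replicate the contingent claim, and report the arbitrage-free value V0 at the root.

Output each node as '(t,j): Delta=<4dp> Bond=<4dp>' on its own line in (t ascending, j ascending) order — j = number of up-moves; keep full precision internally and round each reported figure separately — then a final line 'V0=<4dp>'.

Since d<R<u, set p* = (R−d)/(u−d) = 0.8723; price each node as the discounted p*-expectation of its children.
Terminal values V(3,·): V(3,0)=92.8340, V(3,1)=69.8228, V(3,2)=28.7862, V(3,3)=0.0000
  t=2,j=0: stock 48.9600 → up 52.3872 (V=69.8228), down 29.3760 (V=92.8340). Price 72.0400; hedge Δ=-1.0000, bond B=121.0000.
  t=2,j=1: stock 87.3120 → up 93.4238 (V=28.7862), down 52.3872 (V=69.8228). Price 33.6880; hedge Δ=-1.0000, bond B=121.0000.
  t=2,j=2: stock 155.7064 → up 166.6058 (V=0.0000), down 93.4238 (V=28.7862). Price 3.6384; hedge Δ=-0.3934, bond B=64.8856.
  t=1,j=0: stock 81.6000 → up 87.3120 (V=33.6880), down 48.9600 (V=72.0400). Price 38.2020; hedge Δ=-1.0000, bond B=119.8020.
  t=1,j=1: stock 145.5200 → up 155.7064 (V=3.6384), down 87.3120 (V=33.6880). Price 7.4006; hedge Δ=-0.4394, bond B=71.3358.
  t=0,j=0: stock 136.0000 → up 145.5200 (V=7.4006), down 81.6000 (V=38.2020). Price 11.2204; hedge Δ=-0.4819, bond B=76.7554.
Each (Δ,B) replicates both successor values, so the strategy is self-financing and V0 is arbitrage-free.

(0,0): Delta=-0.4819 Bond=76.7554
(1,0): Delta=-1.0000 Bond=119.8020
(1,1): Delta=-0.4394 Bond=71.3358
(2,0): Delta=-1.0000 Bond=121.0000
(2,1): Delta=-1.0000 Bond=121.0000
(2,2): Delta=-0.3934 Bond=64.8856
V0=11.2204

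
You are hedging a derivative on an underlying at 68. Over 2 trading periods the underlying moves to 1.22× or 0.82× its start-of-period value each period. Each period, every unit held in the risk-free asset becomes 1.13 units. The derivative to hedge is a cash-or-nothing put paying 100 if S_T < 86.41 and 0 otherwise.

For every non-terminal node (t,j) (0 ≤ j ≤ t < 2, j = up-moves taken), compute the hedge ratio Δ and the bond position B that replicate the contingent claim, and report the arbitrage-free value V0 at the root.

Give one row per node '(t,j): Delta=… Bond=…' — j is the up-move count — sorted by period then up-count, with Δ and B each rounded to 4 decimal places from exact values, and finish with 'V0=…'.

Risk-neutral probability p* = (R−d)/(u−d) = (1.13−0.82)/(1.22−0.82) = 0.7750.
Terminal values V(2,·): V(2,0)=100.0000, V(2,1)=100.0000, V(2,2)=0.0000
Node (1,0) S=55.7600: V=(p*·100.0000+(1−p*)·100.0000)/1.13=88.4956; Δ=(100.0000−100.0000)/(68.0272−45.7232)=0.0000; B=V−Δ·S=88.4956
Node (1,1) S=82.9600: V=(p*·0.0000+(1−p*)·100.0000)/1.13=19.9115; Δ=(0.0000−100.0000)/(101.2112−68.0272)=-3.0135; B=V−Δ·S=269.9115
Node (0,0) S=68.0000: V=(p*·19.9115+(1−p*)·88.4956)/1.13=31.2769; Δ=(19.9115−88.4956)/(82.9600−55.7600)=-2.5215; B=V−Δ·S=202.7371
The time-0 hedge costs 31.2769, which is the no-arbitrage price.

(0,0): Delta=-2.5215 Bond=202.7371
(1,0): Delta=0.0000 Bond=88.4956
(1,1): Delta=-3.0135 Bond=269.9115
V0=31.2769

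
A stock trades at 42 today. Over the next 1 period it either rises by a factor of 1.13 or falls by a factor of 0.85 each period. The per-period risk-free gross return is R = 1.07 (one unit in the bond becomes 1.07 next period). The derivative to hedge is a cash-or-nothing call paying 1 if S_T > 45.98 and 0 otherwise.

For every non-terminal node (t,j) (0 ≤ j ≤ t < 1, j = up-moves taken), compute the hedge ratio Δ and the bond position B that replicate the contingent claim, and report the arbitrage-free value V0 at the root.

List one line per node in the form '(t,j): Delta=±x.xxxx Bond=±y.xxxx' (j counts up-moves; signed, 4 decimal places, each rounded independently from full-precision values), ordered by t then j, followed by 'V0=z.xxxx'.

Risk-neutral probability p* = (R−d)/(u−d) = (1.07−0.85)/(1.13−0.85) = 0.7857.
Terminal values V(1,·): V(1,0)=0.0000, V(1,1)=1.0000
(0,0): S=42.0000. Δ = (V_up−V_dn)/(S_up−S_dn) = (1.0000−0.0000)/(47.4600−35.7000) = 0.0850. V = [p*·1.0000 + (1−p*)·0.0000]/1.07 = 0.7343. B = V − Δ·S = -2.8371.
Check: Δ(0,0)·S0 + B(0,0) = 0.7343 = V0.

(0,0): Delta=0.0850 Bond=-2.8371
V0=0.7343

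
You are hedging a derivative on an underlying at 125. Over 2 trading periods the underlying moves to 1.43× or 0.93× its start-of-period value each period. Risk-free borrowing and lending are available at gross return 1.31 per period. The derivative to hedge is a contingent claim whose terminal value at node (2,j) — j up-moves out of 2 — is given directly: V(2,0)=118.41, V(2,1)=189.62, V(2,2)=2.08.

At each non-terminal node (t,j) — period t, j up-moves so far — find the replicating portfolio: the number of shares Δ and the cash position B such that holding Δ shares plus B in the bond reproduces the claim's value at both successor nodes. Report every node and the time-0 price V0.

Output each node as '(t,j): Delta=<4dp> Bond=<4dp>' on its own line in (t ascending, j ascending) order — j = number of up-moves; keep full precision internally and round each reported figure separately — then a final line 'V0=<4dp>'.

Risk-neutral probability p* = (R−d)/(u−d) = (1.31−0.93)/(1.43−0.93) = 0.7600.
Payoff layer (t=2): V(2,0)=118.4100, V(2,1)=189.6200, V(2,2)=2.0800
  t=1,j=0: stock 116.2500 → up 166.2375 (V=189.6200), down 108.1125 (V=118.4100). Price 131.7020; hedge Δ=1.2251, bond B=-10.7180.
  t=1,j=1: stock 178.7500 → up 255.6125 (V=2.0800), down 166.2375 (V=189.6200). Price 35.9463; hedge Δ=-2.0983, bond B=411.0263.
  t=0,j=0: stock 125.0000 → up 178.7500 (V=35.9463), down 116.2500 (V=131.7020). Price 44.9829; hedge Δ=-1.5321, bond B=236.4944.
Check: Δ(0,0)·S0 + B(0,0) = 44.9829 = V0.

(0,0): Delta=-1.5321 Bond=236.4944
(1,0): Delta=1.2251 Bond=-10.7180
(1,1): Delta=-2.0983 Bond=411.0263
V0=44.9829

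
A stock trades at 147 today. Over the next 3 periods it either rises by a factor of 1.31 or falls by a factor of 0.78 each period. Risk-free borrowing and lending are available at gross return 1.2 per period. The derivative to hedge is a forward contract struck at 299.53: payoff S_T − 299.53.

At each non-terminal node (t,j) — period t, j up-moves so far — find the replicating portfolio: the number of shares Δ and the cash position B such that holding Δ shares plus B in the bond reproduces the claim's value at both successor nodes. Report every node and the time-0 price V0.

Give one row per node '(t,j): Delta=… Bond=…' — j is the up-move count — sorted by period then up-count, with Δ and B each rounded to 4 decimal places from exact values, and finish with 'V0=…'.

Since d<R<u, set p* = (R−d)/(u−d) = 0.7925; price each node as the discounted p*-expectation of its children.
At expiry t=3: V(3,0)=-229.7709, V(3,1)=-182.3704, V(3,2)=-102.7620, V(3,3)=30.9394
(2,0): S=89.4348. Δ = (V_up−V_dn)/(S_up−S_dn) = (-182.3704−-229.7709)/(117.1596−69.7591) = 1.0000. V = [p*·-182.3704 + (1−p*)·-229.7709]/1.2 = -160.1735. B = V − Δ·S = -249.6083.
(2,1): S=150.2046. Δ = (V_up−V_dn)/(S_up−S_dn) = (-102.7620−-182.3704)/(196.7680−117.1596) = 1.0000. V = [p*·-102.7620 + (1−p*)·-182.3704]/1.2 = -99.4037. B = V − Δ·S = -249.6083.
(2,2): S=252.2667. Δ = (V_up−V_dn)/(S_up−S_dn) = (30.9394−-102.7620)/(330.4694−196.7680) = 1.0000. V = [p*·30.9394 + (1−p*)·-102.7620]/1.2 = 2.6584. B = V − Δ·S = -249.6083.
(1,0): S=114.6600. Δ = (V_up−V_dn)/(S_up−S_dn) = (-99.4037−-160.1735)/(150.2046−89.4348) = 1.0000. V = [p*·-99.4037 + (1−p*)·-160.1735]/1.2 = -93.3469. B = V − Δ·S = -208.0069.
(1,1): S=192.5700. Δ = (V_up−V_dn)/(S_up−S_dn) = (2.6584−-99.4037)/(252.2667−150.2046) = 1.0000. V = [p*·2.6584 + (1−p*)·-99.4037]/1.2 = -15.4369. B = V − Δ·S = -208.0069.
(0,0): S=147.0000. Δ = (V_up−V_dn)/(S_up−S_dn) = (-15.4369−-93.3469)/(192.5700−114.6600) = 1.0000. V = [p*·-15.4369 + (1−p*)·-93.3469]/1.2 = -26.3391. B = V − Δ·S = -173.3391.
Self-financing check: at every node Δ·S+B equals the discounted successor values.

(0,0): Delta=1.0000 Bond=-173.3391
(1,0): Delta=1.0000 Bond=-208.0069
(1,1): Delta=1.0000 Bond=-208.0069
(2,0): Delta=1.0000 Bond=-249.6083
(2,1): Delta=1.0000 Bond=-249.6083
(2,2): Delta=1.0000 Bond=-249.6083
V0=-26.3391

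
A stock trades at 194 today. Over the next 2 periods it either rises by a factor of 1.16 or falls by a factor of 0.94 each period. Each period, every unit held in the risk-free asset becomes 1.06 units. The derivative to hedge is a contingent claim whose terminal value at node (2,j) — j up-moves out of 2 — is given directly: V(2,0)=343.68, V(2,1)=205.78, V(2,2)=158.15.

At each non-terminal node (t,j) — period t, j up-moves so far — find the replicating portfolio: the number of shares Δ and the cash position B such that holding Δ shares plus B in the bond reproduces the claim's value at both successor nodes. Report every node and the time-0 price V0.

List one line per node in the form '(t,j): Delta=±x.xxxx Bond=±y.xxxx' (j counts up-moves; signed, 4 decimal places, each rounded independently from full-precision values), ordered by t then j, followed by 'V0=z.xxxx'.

(0,0): Delta=-1.9598 Bond=576.0854
(1,0): Delta=-3.4373 Bond=880.0840
(1,1): Delta=-0.9621 Bond=386.1226
V0=195.8890

Risk-neutral probability p* = (R−d)/(u−d) = (1.06−0.94)/(1.16−0.94) = 0.5455.
At expiry t=2: V(2,0)=343.6800, V(2,1)=205.7800, V(2,2)=158.1500
Node (1,0) S=182.3600: V=(p*·205.7800+(1−p*)·343.6800)/1.06=253.2659; Δ=(205.7800−343.6800)/(211.5376−171.4184)=-3.4373; B=V−Δ·S=880.0840
Node (1,1) S=225.0400: V=(p*·158.1500+(1−p*)·205.7800)/1.06=169.6226; Δ=(158.1500−205.7800)/(261.0464−211.5376)=-0.9621; B=V−Δ·S=386.1226
Node (0,0) S=194.0000: V=(p*·169.6226+(1−p*)·253.2659)/1.06=195.8890; Δ=(169.6226−253.2659)/(225.0400−182.3600)=-1.9598; B=V−Δ·S=576.0854
The time-0 hedge costs 195.8890, which is the no-arbitrage price.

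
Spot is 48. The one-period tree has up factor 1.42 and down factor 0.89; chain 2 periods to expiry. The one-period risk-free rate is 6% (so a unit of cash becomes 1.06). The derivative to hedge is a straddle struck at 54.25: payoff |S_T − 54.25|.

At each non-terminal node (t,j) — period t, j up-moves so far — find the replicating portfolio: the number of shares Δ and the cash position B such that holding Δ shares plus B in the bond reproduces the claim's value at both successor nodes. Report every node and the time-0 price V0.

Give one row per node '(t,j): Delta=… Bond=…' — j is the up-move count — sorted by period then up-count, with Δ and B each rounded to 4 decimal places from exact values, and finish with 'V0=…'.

No-arbitrage ⇒ martingale measure with p* = (R−d)/(u−d) = 0.3208.
Terminal values V(2,·): V(2,0)=16.2292, V(2,1)=6.4124, V(2,2)=42.5372
  t=1,j=0: stock 42.7200 → up 60.6624 (V=6.4124), down 38.0208 (V=16.2292). Price 12.3400; hedge Δ=-0.4336, bond B=30.8623.
  t=1,j=1: stock 68.1600 → up 96.7872 (V=42.5372), down 60.6624 (V=6.4124). Price 16.9808; hedge Δ=1.0000, bond B=-51.1792.
  t=0,j=0: stock 48.0000 → up 68.1600 (V=16.9808), down 42.7200 (V=12.3400). Price 13.0458; hedge Δ=0.1824, bond B=4.2897.
Self-financing check: at every node Δ·S+B equals the discounted successor values.

(0,0): Delta=0.1824 Bond=4.2897
(1,0): Delta=-0.4336 Bond=30.8623
(1,1): Delta=1.0000 Bond=-51.1792
V0=13.0458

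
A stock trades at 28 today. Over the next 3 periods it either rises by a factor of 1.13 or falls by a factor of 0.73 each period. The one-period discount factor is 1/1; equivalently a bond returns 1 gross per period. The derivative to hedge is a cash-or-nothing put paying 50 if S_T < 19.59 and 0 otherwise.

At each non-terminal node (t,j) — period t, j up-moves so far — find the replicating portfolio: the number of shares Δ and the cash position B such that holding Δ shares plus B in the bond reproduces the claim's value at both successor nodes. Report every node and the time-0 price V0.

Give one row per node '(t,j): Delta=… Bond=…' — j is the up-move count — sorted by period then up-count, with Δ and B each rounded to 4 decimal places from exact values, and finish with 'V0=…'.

The replicating-portfolio and risk-neutral prices coincide; use p* = (1−0.73)/(1.13−0.73) = 0.6750 for the latter.
Payoff layer (t=3): V(3,0)=50.0000, V(3,1)=50.0000, V(3,2)=0.0000, V(3,3)=0.0000
(2,0): S=14.9212. Δ = (V_up−V_dn)/(S_up−S_dn) = (50.0000−50.0000)/(16.8610−10.8925) = 0.0000. V = [p*·50.0000 + (1−p*)·50.0000]/1 = 50.0000. B = V − Δ·S = 50.0000.
(2,1): S=23.0972. Δ = (V_up−V_dn)/(S_up−S_dn) = (0.0000−50.0000)/(26.0998−16.8610) = -5.4119. V = [p*·0.0000 + (1−p*)·50.0000]/1 = 16.2500. B = V − Δ·S = 141.2500.
(2,2): S=35.7532. Δ = (V_up−V_dn)/(S_up−S_dn) = (0.0000−0.0000)/(40.4011−26.0998) = 0.0000. V = [p*·0.0000 + (1−p*)·0.0000]/1 = 0.0000. B = V − Δ·S = 0.0000.
(1,0): S=20.4400. Δ = (V_up−V_dn)/(S_up−S_dn) = (16.2500−50.0000)/(23.0972−14.9212) = -4.1279. V = [p*·16.2500 + (1−p*)·50.0000]/1 = 27.2187. B = V − Δ·S = 111.5938.
(1,1): S=31.6400. Δ = (V_up−V_dn)/(S_up−S_dn) = (0.0000−16.2500)/(35.7532−23.0972) = -1.2840. V = [p*·0.0000 + (1−p*)·16.2500]/1 = 5.2812. B = V − Δ·S = 45.9062.
(0,0): S=28.0000. Δ = (V_up−V_dn)/(S_up−S_dn) = (5.2812−27.2187)/(31.6400−20.4400) = -1.9587. V = [p*·5.2812 + (1−p*)·27.2187]/1 = 12.4109. B = V − Δ·S = 67.2547.
Self-financing check: at every node Δ·S+B equals the discounted successor values.

(0,0): Delta=-1.9587 Bond=67.2547
(1,0): Delta=-4.1279 Bond=111.5938
(1,1): Delta=-1.2840 Bond=45.9062
(2,0): Delta=0.0000 Bond=50.0000
(2,1): Delta=-5.4119 Bond=141.2500
(2,2): Delta=0.0000 Bond=0.0000
V0=12.4109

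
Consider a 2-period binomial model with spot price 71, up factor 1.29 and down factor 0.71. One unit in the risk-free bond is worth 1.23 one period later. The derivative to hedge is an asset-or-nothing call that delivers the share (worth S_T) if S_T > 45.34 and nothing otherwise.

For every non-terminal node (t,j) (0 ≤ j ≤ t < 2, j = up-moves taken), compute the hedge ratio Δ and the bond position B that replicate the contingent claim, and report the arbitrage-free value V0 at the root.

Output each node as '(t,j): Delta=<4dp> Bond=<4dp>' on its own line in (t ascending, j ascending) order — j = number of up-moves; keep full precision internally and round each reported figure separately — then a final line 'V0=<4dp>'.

(0,0): Delta=1.0731 Bond=-5.4431
(1,0): Delta=2.2241 Bond=-64.7190
(1,1): Delta=1.0000 Bond=0.0000
V0=70.7468

Under the risk-neutral measure, an up-move has probability p* = (R−d)/(u−d) = 0.8966 and values discount at R = 1.23.
Terminal payoffs: V(2,0)=0.0000, V(2,1)=65.0289, V(2,2)=118.1511
Node (1,0) S=50.4100: V=(p*·65.0289+(1−p*)·0.0000)/1.23=47.3998; Δ=(65.0289−0.0000)/(65.0289−35.7911)=2.2241; B=V−Δ·S=-64.7190
Node (1,1) S=91.5900: V=(p*·118.1511+(1−p*)·65.0289)/1.23=91.5900; Δ=(118.1511−65.0289)/(118.1511−65.0289)=1.0000; B=V−Δ·S=0.0000
Node (0,0) S=71.0000: V=(p*·91.5900+(1−p*)·47.3998)/1.23=70.7468; Δ=(91.5900−47.3998)/(91.5900−50.4100)=1.0731; B=V−Δ·S=-5.4431
Each (Δ,B) replicates both successor values, so the strategy is self-financing and V0 is arbitrage-free.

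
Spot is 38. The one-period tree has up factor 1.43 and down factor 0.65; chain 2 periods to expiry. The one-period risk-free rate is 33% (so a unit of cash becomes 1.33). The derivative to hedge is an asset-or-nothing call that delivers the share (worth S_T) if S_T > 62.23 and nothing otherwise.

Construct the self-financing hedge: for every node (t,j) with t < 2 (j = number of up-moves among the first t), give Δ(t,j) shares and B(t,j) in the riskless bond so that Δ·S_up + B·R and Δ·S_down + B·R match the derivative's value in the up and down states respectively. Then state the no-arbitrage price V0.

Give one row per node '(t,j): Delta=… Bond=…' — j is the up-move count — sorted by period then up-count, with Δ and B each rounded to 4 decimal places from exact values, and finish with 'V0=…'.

(0,0): Delta=1.7185 Bond=-31.9143
(1,0): Delta=0.0000 Bond=0.0000
(1,1): Delta=1.8333 Bond=-48.6881
V0=33.3873

The replicating-portfolio and risk-neutral prices coincide; use p* = (1.33−0.65)/(1.43−0.65) = 0.8718 for the latter.
At expiry t=2: V(2,0)=0.0000, V(2,1)=0.0000, V(2,2)=77.7062
Node (1,0) S=24.7000: V=(p*·0.0000+(1−p*)·0.0000)/1.33=0.0000; Δ=(0.0000−0.0000)/(35.3210−16.0550)=0.0000; B=V−Δ·S=0.0000
Node (1,1) S=54.3400: V=(p*·77.7062+(1−p*)·0.0000)/1.33=50.9352; Δ=(77.7062−0.0000)/(77.7062−35.3210)=1.8333; B=V−Δ·S=-48.6881
Node (0,0) S=38.0000: V=(p*·50.9352+(1−p*)·0.0000)/1.33=33.3873; Δ=(50.9352−0.0000)/(54.3400−24.7000)=1.7185; B=V−Δ·S=-31.9143
Check: Δ(0,0)·S0 + B(0,0) = 33.3873 = V0.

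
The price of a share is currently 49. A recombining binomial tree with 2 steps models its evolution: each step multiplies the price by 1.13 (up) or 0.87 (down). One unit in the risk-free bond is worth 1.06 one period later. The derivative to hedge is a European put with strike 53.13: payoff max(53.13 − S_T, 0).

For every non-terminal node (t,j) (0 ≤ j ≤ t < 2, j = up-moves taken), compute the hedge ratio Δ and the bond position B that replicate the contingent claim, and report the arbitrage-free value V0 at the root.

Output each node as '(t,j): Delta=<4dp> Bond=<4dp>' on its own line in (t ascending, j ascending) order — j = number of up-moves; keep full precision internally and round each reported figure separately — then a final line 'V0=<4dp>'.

(0,0): Delta=-0.4893 Bond=26.7456
(1,0): Delta=-1.0000 Bond=50.1226
(1,1): Delta=-0.3444 Bond=20.3289
V0=2.7712

Under the risk-neutral measure, an up-move has probability p* = (R−d)/(u−d) = 0.7308 and values discount at R = 1.06.
At expiry t=2: V(2,0)=16.0419, V(2,1)=4.9581, V(2,2)=0.0000
  t=1,j=0: stock 42.6300 → up 48.1719 (V=4.9581), down 37.0881 (V=16.0419). Price 7.4926; hedge Δ=-1.0000, bond B=50.1226.
  t=1,j=1: stock 55.3700 → up 62.5681 (V=0.0000), down 48.1719 (V=4.9581). Price 1.2593; hedge Δ=-0.3444, bond B=20.3289.
  t=0,j=0: stock 49.0000 → up 55.3700 (V=1.2593), down 42.6300 (V=7.4926). Price 2.7712; hedge Δ=-0.4893, bond B=26.7456.
Self-financing check: at every node Δ·S+B equals the discounted successor values.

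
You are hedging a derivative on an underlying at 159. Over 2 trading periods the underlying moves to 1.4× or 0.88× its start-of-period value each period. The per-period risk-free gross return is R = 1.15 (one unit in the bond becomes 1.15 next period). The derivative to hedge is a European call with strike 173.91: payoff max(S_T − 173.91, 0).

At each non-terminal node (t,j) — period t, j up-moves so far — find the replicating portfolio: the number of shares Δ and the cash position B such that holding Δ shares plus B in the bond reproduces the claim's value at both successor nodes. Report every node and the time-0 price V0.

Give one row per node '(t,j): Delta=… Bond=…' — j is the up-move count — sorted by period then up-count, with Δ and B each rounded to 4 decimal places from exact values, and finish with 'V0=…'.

(0,0): Delta=0.7432 Bond=-81.8003
(1,0): Delta=0.3021 Bond=-32.3422
(1,1): Delta=1.0000 Bond=-151.2261
V0=36.3742

The replicating-portfolio and risk-neutral prices coincide; use p* = (1.15−0.88)/(1.4−0.88) = 0.5192 for the latter.
Payoff layer (t=2): V(2,0)=0.0000, V(2,1)=21.9780, V(2,2)=137.7300
Node (1,0) S=139.9200: V=(p*·21.9780+(1−p*)·0.0000)/1.15=9.9232; Δ=(21.9780−0.0000)/(195.8880−123.1296)=0.3021; B=V−Δ·S=-32.3422
Node (1,1) S=222.6000: V=(p*·137.7300+(1−p*)·21.9780)/1.15=71.3739; Δ=(137.7300−21.9780)/(311.6400−195.8880)=1.0000; B=V−Δ·S=-151.2261
Node (0,0) S=159.0000: V=(p*·71.3739+(1−p*)·9.9232)/1.15=36.3742; Δ=(71.3739−9.9232)/(222.6000−139.9200)=0.7432; B=V−Δ·S=-81.8003
The time-0 hedge costs 36.3742, which is the no-arbitrage price.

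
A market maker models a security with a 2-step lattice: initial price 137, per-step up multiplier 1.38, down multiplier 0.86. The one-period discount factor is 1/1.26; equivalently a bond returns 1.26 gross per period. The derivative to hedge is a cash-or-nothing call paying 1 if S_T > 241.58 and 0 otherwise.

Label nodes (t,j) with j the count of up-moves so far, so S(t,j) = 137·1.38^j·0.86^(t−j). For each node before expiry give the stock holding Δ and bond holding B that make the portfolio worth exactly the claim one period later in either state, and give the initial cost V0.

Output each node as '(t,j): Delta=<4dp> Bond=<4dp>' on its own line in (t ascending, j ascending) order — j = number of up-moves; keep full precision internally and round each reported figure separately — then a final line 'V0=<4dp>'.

(0,0): Delta=0.0086 Bond=-0.8013
(1,0): Delta=0.0000 Bond=0.0000
(1,1): Delta=0.0102 Bond=-1.3126
V0=0.3727

Since d<R<u, set p* = (R−d)/(u−d) = 0.7692; price each node as the discounted p*-expectation of its children.
Payoff layer (t=2): V(2,0)=0.0000, V(2,1)=0.0000, V(2,2)=1.0000
(1,0): S=117.8200. Δ = (V_up−V_dn)/(S_up−S_dn) = (0.0000−0.0000)/(162.5916−101.3252) = 0.0000. V = [p*·0.0000 + (1−p*)·0.0000]/1.26 = 0.0000. B = V − Δ·S = 0.0000.
(1,1): S=189.0600. Δ = (V_up−V_dn)/(S_up−S_dn) = (1.0000−0.0000)/(260.9028−162.5916) = 0.0102. V = [p*·1.0000 + (1−p*)·0.0000]/1.26 = 0.6105. B = V − Δ·S = -1.3126.
(0,0): S=137.0000. Δ = (V_up−V_dn)/(S_up−S_dn) = (0.6105−0.0000)/(189.0600−117.8200) = 0.0086. V = [p*·0.6105 + (1−p*)·0.0000]/1.26 = 0.3727. B = V − Δ·S = -0.8013.
Check: Δ(0,0)·S0 + B(0,0) = 0.3727 = V0.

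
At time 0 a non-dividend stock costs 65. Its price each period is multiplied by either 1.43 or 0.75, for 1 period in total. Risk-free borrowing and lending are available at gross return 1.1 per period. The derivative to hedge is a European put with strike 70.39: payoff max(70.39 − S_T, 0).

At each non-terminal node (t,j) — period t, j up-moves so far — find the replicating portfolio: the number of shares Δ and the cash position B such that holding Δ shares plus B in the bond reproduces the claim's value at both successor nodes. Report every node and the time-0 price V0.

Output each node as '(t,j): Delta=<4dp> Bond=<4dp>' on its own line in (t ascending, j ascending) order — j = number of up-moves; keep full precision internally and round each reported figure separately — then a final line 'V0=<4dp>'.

Since d<R<u, set p* = (R−d)/(u−d) = 0.5147; price each node as the discounted p*-expectation of its children.
Payoff layer (t=1): V(1,0)=21.6400, V(1,1)=0.0000
  t=0,j=0: stock 65.0000 → up 92.9500 (V=0.0000), down 48.7500 (V=21.6400). Price 9.5471; hedge Δ=-0.4896, bond B=41.3706.
Self-financing check: at every node Δ·S+B equals the discounted successor values.

(0,0): Delta=-0.4896 Bond=41.3706
V0=9.5471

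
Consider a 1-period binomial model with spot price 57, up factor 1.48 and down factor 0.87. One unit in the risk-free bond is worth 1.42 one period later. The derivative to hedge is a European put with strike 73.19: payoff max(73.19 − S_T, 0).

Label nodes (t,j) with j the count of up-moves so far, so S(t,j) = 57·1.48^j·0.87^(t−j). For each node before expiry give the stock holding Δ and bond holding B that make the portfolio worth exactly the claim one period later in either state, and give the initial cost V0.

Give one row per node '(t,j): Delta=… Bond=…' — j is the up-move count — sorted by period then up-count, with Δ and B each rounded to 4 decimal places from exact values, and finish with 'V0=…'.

(0,0): Delta=-0.6787 Bond=40.3233
V0=1.6347

Since d<R<u, set p* = (R−d)/(u−d) = 0.9016; price each node as the discounted p*-expectation of its children.
Terminal values V(1,·): V(1,0)=23.6000, V(1,1)=0.0000
  t=0,j=0: stock 57.0000 → up 84.3600 (V=0.0000), down 49.5900 (V=23.6000). Price 1.6347; hedge Δ=-0.6787, bond B=40.3233.
Each (Δ,B) replicates both successor values, so the strategy is self-financing and V0 is arbitrage-free.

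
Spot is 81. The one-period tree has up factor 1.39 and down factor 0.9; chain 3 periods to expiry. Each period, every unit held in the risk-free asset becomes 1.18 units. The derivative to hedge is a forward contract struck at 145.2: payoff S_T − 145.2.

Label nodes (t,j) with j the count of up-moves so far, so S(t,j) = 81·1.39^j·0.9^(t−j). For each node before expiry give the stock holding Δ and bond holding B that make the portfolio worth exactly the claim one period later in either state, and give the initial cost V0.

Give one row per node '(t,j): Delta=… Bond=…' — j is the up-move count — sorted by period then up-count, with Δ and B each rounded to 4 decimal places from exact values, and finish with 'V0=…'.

Risk-neutral probability p* = (R−d)/(u−d) = (1.18−0.9)/(1.39−0.9) = 0.5714.
At expiry t=3: V(3,0)=-86.1510, V(3,1)=-54.0021, V(3,2)=-4.3499, V(3,3)=72.3351
(2,0): S=65.6100. Δ = (V_up−V_dn)/(S_up−S_dn) = (-54.0021−-86.1510)/(91.1979−59.0490) = 1.0000. V = [p*·-54.0021 + (1−p*)·-86.1510]/1.18 = -57.4408. B = V − Δ·S = -123.0508.
(2,1): S=101.3310. Δ = (V_up−V_dn)/(S_up−S_dn) = (-4.3499−-54.0021)/(140.8501−91.1979) = 1.0000. V = [p*·-4.3499 + (1−p*)·-54.0021]/1.18 = -21.7198. B = V − Δ·S = -123.0508.
(2,2): S=156.5001. Δ = (V_up−V_dn)/(S_up−S_dn) = (72.3351−-4.3499)/(217.5351−140.8501) = 1.0000. V = [p*·72.3351 + (1−p*)·-4.3499]/1.18 = 33.4493. B = V − Δ·S = -123.0508.
(1,0): S=72.9000. Δ = (V_up−V_dn)/(S_up−S_dn) = (-21.7198−-57.4408)/(101.3310−65.6100) = 1.0000. V = [p*·-21.7198 + (1−p*)·-57.4408]/1.18 = -31.3804. B = V − Δ·S = -104.2804.
(1,1): S=112.5900. Δ = (V_up−V_dn)/(S_up−S_dn) = (33.4493−-21.7198)/(156.5001−101.3310) = 1.0000. V = [p*·33.4493 + (1−p*)·-21.7198]/1.18 = 8.3096. B = V − Δ·S = -104.2804.
(0,0): S=81.0000. Δ = (V_up−V_dn)/(S_up−S_dn) = (8.3096−-31.3804)/(112.5900−72.9000) = 1.0000. V = [p*·8.3096 + (1−p*)·-31.3804]/1.18 = -7.3732. B = V − Δ·S = -88.3732.
Root portfolio cost Δ·81+B reproduces V0=-7.3732.

(0,0): Delta=1.0000 Bond=-88.3732
(1,0): Delta=1.0000 Bond=-104.2804
(1,1): Delta=1.0000 Bond=-104.2804
(2,0): Delta=1.0000 Bond=-123.0508
(2,1): Delta=1.0000 Bond=-123.0508
(2,2): Delta=1.0000 Bond=-123.0508
V0=-7.3732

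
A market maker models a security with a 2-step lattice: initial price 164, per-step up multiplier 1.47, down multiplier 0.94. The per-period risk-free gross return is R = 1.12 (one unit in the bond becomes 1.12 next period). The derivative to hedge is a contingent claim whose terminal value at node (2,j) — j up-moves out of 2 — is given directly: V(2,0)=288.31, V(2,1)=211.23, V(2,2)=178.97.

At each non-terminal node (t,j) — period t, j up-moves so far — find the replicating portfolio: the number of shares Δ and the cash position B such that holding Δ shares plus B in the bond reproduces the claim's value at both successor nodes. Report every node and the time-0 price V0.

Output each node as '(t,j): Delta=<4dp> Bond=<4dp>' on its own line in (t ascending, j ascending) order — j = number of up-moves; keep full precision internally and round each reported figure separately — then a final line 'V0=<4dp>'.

(0,0): Delta=-0.6354 Bond=296.4306
(1,0): Delta=-0.9434 Bond=379.4803
(1,1): Delta=-0.2525 Bond=239.6838
V0=192.2222

No-arbitrage ⇒ martingale measure with p* = (R−d)/(u−d) = 0.3396.
At expiry t=2: V(2,0)=288.3100, V(2,1)=211.2300, V(2,2)=178.9700
  t=1,j=0: stock 154.1600 → up 226.6152 (V=211.2300), down 144.9104 (V=288.3100). Price 234.0463; hedge Δ=-0.9434, bond B=379.4803.
  t=1,j=1: stock 241.0800 → up 354.3876 (V=178.9700), down 226.6152 (V=211.2300). Price 178.8159; hedge Δ=-0.2525, bond B=239.6838.
  t=0,j=0: stock 164.0000 → up 241.0800 (V=178.8159), down 154.1600 (V=234.0463). Price 192.2222; hedge Δ=-0.6354, bond B=296.4306.
Each (Δ,B) replicates both successor values, so the strategy is self-financing and V0 is arbitrage-free.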